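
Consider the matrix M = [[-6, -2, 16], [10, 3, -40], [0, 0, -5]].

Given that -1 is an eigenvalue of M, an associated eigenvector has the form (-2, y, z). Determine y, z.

5, 0

We need (M + 1I)v = 0.
M + 1I = [[-5, -2, 16], [10, 4, -40], [0, 0, -4]].
Row 1: (-5)·-2 + (-2)·y + (16)·z = 0
Row 2: (10)·-2 + (4)·y + (-40)·z = 0
Row 3: (0)·-2 + (0)·y + (-4)·z = 0
Solving gives y = 5, z = 0.
Check: M·(-2, 5, 0) = (2, -5, 0) = -1·(-2, 5, 0).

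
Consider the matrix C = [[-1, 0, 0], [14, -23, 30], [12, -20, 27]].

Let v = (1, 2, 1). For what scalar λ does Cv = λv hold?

Compute Cv: C·(1, 2, 1) = (-1, -2, -1).
Since Cv = λv, compare component 1: -1 = λ·1, so λ = -1.

-1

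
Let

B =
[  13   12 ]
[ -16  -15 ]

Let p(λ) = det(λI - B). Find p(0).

-3

p(0) = det(0·I − B) = det(−B) = (−1)^2·det(B).
det(B) = -3, so p(0) = -3.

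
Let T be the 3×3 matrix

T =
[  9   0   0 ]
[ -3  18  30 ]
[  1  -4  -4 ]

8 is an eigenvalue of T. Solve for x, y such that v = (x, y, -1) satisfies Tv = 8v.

0, 3

We need (T - 8I)v = 0.
T - 8I = [[1, 0, 0], [-3, 10, 30], [1, -4, -12]].
Row 1: (1)·x + (0)·y + (0)·-1 = 0
Row 2: (-3)·x + (10)·y + (30)·-1 = 0
Row 3: (1)·x + (-4)·y + (-12)·-1 = 0
Solving gives x = 0, y = 3.
Check: T·(0, 3, -1) = (0, 24, -8) = 8·(0, 3, -1).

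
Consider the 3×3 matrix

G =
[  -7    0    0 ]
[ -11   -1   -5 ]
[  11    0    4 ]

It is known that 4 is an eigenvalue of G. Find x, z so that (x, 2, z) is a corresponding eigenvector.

0, -2

We need (G - 4I)v = 0.
G - 4I = [[-11, 0, 0], [-11, -5, -5], [11, 0, 0]].
Row 1: (-11)·x + (0)·2 + (0)·z = 0
Row 2: (-11)·x + (-5)·2 + (-5)·z = 0
Row 3: (11)·x + (0)·2 + (0)·z = 0
Solving gives x = 0, z = -2.
Check: G·(0, 2, -2) = (0, 8, -8) = 4·(0, 2, -2).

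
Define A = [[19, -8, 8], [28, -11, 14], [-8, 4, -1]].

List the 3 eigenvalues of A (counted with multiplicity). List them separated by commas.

The characteristic polynomial is p(λ) = det(λI - A).
Cofactor expansion gives p(λ) = λ^3 - 7λ^2 + 15λ - 9.
Since p(3) = 0, λ = 3 is a root.
Dividing by (λ - 3) leaves λ^2 - 4λ + 3.
The quadratic factors as (λ - 1)·(λ - 3).
Eigenvalues: 1, 3, 3.

1, 3, 3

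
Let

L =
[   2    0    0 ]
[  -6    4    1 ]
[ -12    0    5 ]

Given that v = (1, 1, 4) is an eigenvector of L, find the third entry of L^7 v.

512

First find the eigenvalue: Lv = (2, 2, 8) = 2·(1, 1, 4), so λ = 2.
Then L^7 v = λ^7·v = 2^7·(1, 1, 4) = 128·(1, 1, 4) = (128, 128, 512).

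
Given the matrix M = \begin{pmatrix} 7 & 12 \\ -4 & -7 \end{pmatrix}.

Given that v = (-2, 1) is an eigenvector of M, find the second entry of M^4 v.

1

First find the eigenvalue: Mv = (-2, 1) = 1·(-2, 1), so λ = 1.
Then M^4 v = λ^4·v = 1^4·(-2, 1) = 1·(-2, 1) = (-2, 1).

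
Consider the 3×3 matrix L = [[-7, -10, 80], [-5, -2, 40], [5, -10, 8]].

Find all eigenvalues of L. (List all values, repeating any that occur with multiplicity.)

-12, 3, 8

The characteristic polynomial is p(λ) = det(λI - L).
Expanding along the first row, p(λ) = λ^3 + λ^2 - 108λ + 288.
Since p(3) = 0, λ = 3 is a root.
Factor out (λ - 3): p(λ) = (λ - 3)·(λ^2 + 4λ - 96).
The quadratic factors as (λ + 12)·(λ - 8).
Eigenvalues: -12, 3, 8.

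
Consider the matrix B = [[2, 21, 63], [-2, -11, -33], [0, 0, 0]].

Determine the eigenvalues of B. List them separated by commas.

Compute the characteristic polynomial p(r) = det(rI - B).
Expanding along the first row, p(r) = r^3 + 9r^2 + 20r.
Rational-root test: r = -4 gives p(-4) = 0.
Dividing by (r + 4) leaves r^2 + 5r.
The quadratic factors as (r + 5)·r.
Eigenvalues: -5, -4, 0.

-5, -4, 0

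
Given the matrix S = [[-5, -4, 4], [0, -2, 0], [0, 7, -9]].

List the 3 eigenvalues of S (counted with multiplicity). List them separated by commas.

-9, -5, -2

Compute the characteristic polynomial p(t) = det(tI - S).
Expanding along the first row, p(t) = t^3 + 16t^2 + 73t + 90.
Try t = -5: p(-5) = 0, so -5 is a root.
Factor out (t + 5): p(t) = (t + 5)·(t^2 + 11t + 18).
The quadratic factors as (t + 9)·(t + 2).
Eigenvalues: -9, -5, -2.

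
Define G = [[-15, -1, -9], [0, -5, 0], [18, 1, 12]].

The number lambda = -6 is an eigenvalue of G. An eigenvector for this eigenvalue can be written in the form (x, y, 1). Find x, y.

We need (G + 6I)v = 0.
G + 6I = [[-9, -1, -9], [0, 1, 0], [18, 1, 18]].
Row 1: (-9)·x + (-1)·y + (-9)·1 = 0
Row 2: (0)·x + (1)·y + (0)·1 = 0
Row 3: (18)·x + (1)·y + (18)·1 = 0
Solving gives x = -1, y = 0.
Check: G·(-1, 0, 1) = (6, 0, -6) = -6·(-1, 0, 1).

-1, 0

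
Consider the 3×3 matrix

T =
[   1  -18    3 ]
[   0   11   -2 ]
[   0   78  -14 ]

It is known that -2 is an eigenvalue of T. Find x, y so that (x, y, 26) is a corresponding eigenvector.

-2, 4

We need (T + 2I)v = 0.
T + 2I = [[3, -18, 3], [0, 13, -2], [0, 78, -12]].
Row 1: (3)·x + (-18)·y + (3)·26 = 0
Row 2: (0)·x + (13)·y + (-2)·26 = 0
Row 3: (0)·x + (78)·y + (-12)·26 = 0
Solving gives x = -2, y = 4.
Check: T·(-2, 4, 26) = (4, -8, -52) = -2·(-2, 4, 26).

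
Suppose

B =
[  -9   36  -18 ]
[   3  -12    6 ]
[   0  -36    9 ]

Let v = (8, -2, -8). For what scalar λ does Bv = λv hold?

0

Compute Bv: B·(8, -2, -8) = (0, 0, 0).
Since Bv = λv, compare component 1: 0 = λ·8, so λ = 0.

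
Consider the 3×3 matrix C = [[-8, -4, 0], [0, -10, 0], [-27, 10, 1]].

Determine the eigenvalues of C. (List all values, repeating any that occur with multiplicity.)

-10, -8, 1

Compute the characteristic polynomial p(λ) = det(λI - C).
Cofactor expansion gives p(λ) = λ^3 + 17λ^2 + 62λ - 80.
Rational-root test: λ = 1 gives p(1) = 0.
Factor out (λ - 1): p(λ) = (λ - 1)·(λ^2 + 18λ + 80).
The quadratic factors as (λ + 10)·(λ + 8).
Eigenvalues: -10, -8, 1.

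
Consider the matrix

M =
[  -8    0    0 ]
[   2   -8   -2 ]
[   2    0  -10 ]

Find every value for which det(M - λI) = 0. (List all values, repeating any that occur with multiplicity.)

Compute the characteristic polynomial p(μ) = det(μI - M).
Expanding the 3×3 determinant: p(μ) = μ^3 + 26μ^2 + 224μ + 640.
Since p(-10) = 0, μ = -10 is a root.
Factor out (μ + 10): p(μ) = (μ + 10)·(μ^2 + 16μ + 64).
The quadratic factor is (μ + 8)^2.
Eigenvalues: -10, -8, -8.

-10, -8, -8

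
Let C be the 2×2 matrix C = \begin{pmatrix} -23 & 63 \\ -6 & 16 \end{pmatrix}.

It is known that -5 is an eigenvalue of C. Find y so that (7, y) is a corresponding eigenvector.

2

We need (C + 5I)v = 0.
C + 5I = [[-18, 63], [-6, 21]].
Row 1: (-18)·7 + (63)·y = 0
Row 2: (-6)·7 + (21)·y = 0
Solving gives y = 2.
Check: C·(7, 2) = (-35, -10) = -5·(7, 2).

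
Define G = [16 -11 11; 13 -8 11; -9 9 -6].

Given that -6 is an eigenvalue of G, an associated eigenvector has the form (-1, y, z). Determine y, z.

We need (G + 6I)v = 0.
G + 6I = [[22, -11, 11], [13, -2, 11], [-9, 9, 0]].
Row 1: (22)·-1 + (-11)·y + (11)·z = 0
Row 2: (13)·-1 + (-2)·y + (11)·z = 0
Row 3: (-9)·-1 + (9)·y + (0)·z = 0
Solving gives y = -1, z = 1.
Check: G·(-1, -1, 1) = (6, 6, -6) = -6·(-1, -1, 1).

-1, 1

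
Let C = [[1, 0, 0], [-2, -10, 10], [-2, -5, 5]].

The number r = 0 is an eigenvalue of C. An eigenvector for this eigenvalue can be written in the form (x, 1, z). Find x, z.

We need (C)v = 0.
C = [[1, 0, 0], [-2, -10, 10], [-2, -5, 5]].
Row 1: (1)·x + (0)·1 + (0)·z = 0
Row 2: (-2)·x + (-10)·1 + (10)·z = 0
Row 3: (-2)·x + (-5)·1 + (5)·z = 0
Solving gives x = 0, z = 1.
Check: C·(0, 1, 1) = (0, 0, 0) = 0·(0, 1, 1).

0, 1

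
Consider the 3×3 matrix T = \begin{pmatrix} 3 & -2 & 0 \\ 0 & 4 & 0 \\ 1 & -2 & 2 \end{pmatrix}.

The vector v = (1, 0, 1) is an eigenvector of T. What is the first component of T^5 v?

243

First find the eigenvalue: Tv = (3, 0, 3) = 3·(1, 0, 1), so λ = 3.
Then T^5 v = λ^5·v = 3^5·(1, 0, 1) = 243·(1, 0, 1) = (243, 0, 243).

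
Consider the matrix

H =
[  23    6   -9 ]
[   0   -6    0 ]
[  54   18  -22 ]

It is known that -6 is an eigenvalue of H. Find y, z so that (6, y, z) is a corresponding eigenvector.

We need (H + 6I)v = 0.
H + 6I = [[29, 6, -9], [0, 0, 0], [54, 18, -16]].
Row 1: (29)·6 + (6)·y + (-9)·z = 0
Row 2: (0)·6 + (0)·y + (0)·z = 0
Row 3: (54)·6 + (18)·y + (-16)·z = 0
Solving gives y = -2, z = 18.
Check: H·(6, -2, 18) = (-36, 12, -108) = -6·(6, -2, 18).

-2, 18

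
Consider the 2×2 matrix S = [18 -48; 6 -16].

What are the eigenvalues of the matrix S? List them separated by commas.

det(S - λI) = (18 - λ)(-16 - λ) - (-48)·(6) = λ^2 - 2λ.
This factors as λ·(λ - 2) = 0.
Eigenvalues: 0, 2.

0, 2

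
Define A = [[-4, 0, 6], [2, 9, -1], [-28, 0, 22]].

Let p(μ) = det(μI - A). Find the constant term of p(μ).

-720

p(μ) = μ^3 - 27μ^2 + 242μ - 720.
The constant term is -720.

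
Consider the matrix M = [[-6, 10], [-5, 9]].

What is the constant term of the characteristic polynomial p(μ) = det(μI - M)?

p(0) = det(0·I − M) = det(−M) = (−1)^2·det(M).
det(M) = -4, so p(0) = -4.

-4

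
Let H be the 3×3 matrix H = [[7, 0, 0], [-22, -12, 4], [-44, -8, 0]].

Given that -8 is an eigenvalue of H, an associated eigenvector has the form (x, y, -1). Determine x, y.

We need (H + 8I)v = 0.
H + 8I = [[15, 0, 0], [-22, -4, 4], [-44, -8, 8]].
Row 1: (15)·x + (0)·y + (0)·-1 = 0
Row 2: (-22)·x + (-4)·y + (4)·-1 = 0
Row 3: (-44)·x + (-8)·y + (8)·-1 = 0
Solving gives x = 0, y = -1.
Check: H·(0, -1, -1) = (0, 8, 8) = -8·(0, -1, -1).

0, -1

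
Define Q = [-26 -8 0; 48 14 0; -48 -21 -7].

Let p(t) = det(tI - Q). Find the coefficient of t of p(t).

104

p(t) = t^3 + 19t^2 + 104t + 140.
The coefficient of t is 104.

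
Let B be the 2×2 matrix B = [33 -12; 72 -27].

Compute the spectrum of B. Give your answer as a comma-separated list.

det(B - tI) = (33 - t)(-27 - t) - (-12)·(72) = t^2 - 6t - 27.
This factors as (t + 3)·(t - 9) = 0.
Eigenvalues: -3, 9.

-3, 9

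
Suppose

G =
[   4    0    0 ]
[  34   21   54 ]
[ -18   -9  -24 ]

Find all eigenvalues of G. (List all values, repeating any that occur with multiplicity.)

-6, 3, 4

Set up det(rI - G) = 0.
Expanding the 3×3 determinant: p(r) = r^3 - r^2 - 30r + 72.
Since p(3) = 0, r = 3 is a root.
Dividing by (r - 3) leaves r^2 + 2r - 24.
The quadratic factors as (r + 6)·(r - 4).
Eigenvalues: -6, 3, 4.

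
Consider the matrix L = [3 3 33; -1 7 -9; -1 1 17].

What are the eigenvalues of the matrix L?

Compute the characteristic polynomial p(λ) = det(λI - L).
Cofactor expansion gives p(λ) = λ^3 - 27λ^2 + 236λ - 660.
Try λ = 11: p(11) = 0, so 11 is a root.
Dividing by (λ - 11) leaves λ^2 - 16λ + 60.
The quadratic factors as (λ - 6)·(λ - 10).
Eigenvalues: 6, 10, 11.

6, 10, 11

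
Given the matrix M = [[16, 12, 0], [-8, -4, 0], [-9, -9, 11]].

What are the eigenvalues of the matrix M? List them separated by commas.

Compute the characteristic polynomial p(r) = det(rI - M).
Expanding along the first row, p(r) = r^3 - 23r^2 + 164r - 352.
Rational-root test: r = 8 gives p(8) = 0.
Factor out (r - 8): p(r) = (r - 8)·(r^2 - 15r + 44).
The quadratic factors as (r - 4)·(r - 11).
Eigenvalues: 4, 8, 11.

4, 8, 11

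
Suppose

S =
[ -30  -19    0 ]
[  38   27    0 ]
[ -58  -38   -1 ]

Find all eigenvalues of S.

The characteristic polynomial is p(μ) = det(μI - S).
Cofactor expansion gives p(μ) = μ^3 + 4μ^2 - 85μ - 88.
Since p(-1) = 0, μ = -1 is a root.
Factor out (μ + 1): p(μ) = (μ + 1)·(μ^2 + 3μ - 88).
The quadratic factors as (μ + 11)·(μ - 8).
Eigenvalues: -11, -1, 8.

-11, -1, 8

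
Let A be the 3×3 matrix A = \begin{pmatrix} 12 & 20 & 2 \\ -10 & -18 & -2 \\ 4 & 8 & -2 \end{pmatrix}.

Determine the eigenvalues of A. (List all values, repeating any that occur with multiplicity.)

The characteristic polynomial is p(t) = det(tI - A).
Expanding along the first row, p(t) = t^3 + 8t^2 + 4t - 48.
Since p(-6) = 0, t = -6 is a root.
Dividing by (t + 6) leaves t^2 + 2t - 8.
The quadratic factors as (t + 4)·(t - 2).
Eigenvalues: -6, -4, 2.

-6, -4, 2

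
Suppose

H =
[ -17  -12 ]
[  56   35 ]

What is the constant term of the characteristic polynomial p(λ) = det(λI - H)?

p(0) = det(0·I − H) = det(−H) = (−1)^2·det(H).
det(H) = 77, so p(0) = 77.

77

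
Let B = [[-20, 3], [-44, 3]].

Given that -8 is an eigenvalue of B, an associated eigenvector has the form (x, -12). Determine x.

We need (B + 8I)v = 0.
B + 8I = [[-12, 3], [-44, 11]].
Row 1: (-12)·x + (3)·-12 = 0
Row 2: (-44)·x + (11)·-12 = 0
Solving gives x = -3.
Check: B·(-3, -12) = (24, 96) = -8·(-3, -12).

-3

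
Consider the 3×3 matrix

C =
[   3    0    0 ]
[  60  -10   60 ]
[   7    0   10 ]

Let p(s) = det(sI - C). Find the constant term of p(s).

p(s) = s^3 - 3s^2 - 100s + 300.
The constant term is 300.

300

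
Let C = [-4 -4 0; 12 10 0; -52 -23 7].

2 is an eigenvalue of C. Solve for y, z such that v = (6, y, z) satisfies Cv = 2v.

-9, 21

We need (C - 2I)v = 0.
C - 2I = [[-6, -4, 0], [12, 8, 0], [-52, -23, 5]].
Row 1: (-6)·6 + (-4)·y + (0)·z = 0
Row 2: (12)·6 + (8)·y + (0)·z = 0
Row 3: (-52)·6 + (-23)·y + (5)·z = 0
Solving gives y = -9, z = 21.
Check: C·(6, -9, 21) = (12, -18, 42) = 2·(6, -9, 21).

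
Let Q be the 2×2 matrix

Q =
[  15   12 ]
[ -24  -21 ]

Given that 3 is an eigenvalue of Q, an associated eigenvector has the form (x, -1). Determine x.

1

We need (Q - 3I)v = 0.
Q - 3I = [[12, 12], [-24, -24]].
Row 1: (12)·x + (12)·-1 = 0
Row 2: (-24)·x + (-24)·-1 = 0
Solving gives x = 1.
Check: Q·(1, -1) = (3, -3) = 3·(1, -1).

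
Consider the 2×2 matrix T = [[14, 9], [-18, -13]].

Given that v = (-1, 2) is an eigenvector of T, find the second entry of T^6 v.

First find the eigenvalue: Tv = (4, -8) = -4·(-1, 2), so λ = -4.
Then T^6 v = λ^6·v = (-4)^6·(-1, 2) = 4096·(-1, 2) = (-4096, 8192).

8192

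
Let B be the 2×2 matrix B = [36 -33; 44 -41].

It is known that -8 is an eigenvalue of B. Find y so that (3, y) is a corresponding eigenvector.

4

We need (B + 8I)v = 0.
B + 8I = [[44, -33], [44, -33]].
Row 1: (44)·3 + (-33)·y = 0
Row 2: (44)·3 + (-33)·y = 0
Solving gives y = 4.
Check: B·(3, 4) = (-24, -32) = -8·(3, 4).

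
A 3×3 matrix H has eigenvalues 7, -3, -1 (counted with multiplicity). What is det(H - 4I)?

If H has eigenvalues 7, -3, -1, then H - 4I has eigenvalues 3, -7, -5.
det(H - 4I) = (3) · (-7) · (-5) = 105.

105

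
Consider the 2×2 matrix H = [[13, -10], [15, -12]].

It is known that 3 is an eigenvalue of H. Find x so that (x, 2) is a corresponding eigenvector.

We need (H - 3I)v = 0.
H - 3I = [[10, -10], [15, -15]].
Row 1: (10)·x + (-10)·2 = 0
Row 2: (15)·x + (-15)·2 = 0
Solving gives x = 2.
Check: H·(2, 2) = (6, 6) = 3·(2, 2).

2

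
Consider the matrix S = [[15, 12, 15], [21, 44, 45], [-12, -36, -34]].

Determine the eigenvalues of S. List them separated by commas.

Set up det(lambda·I - S) = 0.
Expanding along the first row, p(lambda) = lambda^3 - 25·lambda^2 + 202·lambda - 528.
Rational-root test: lambda = 11 gives p(11) = 0.
Dividing by (lambda - 11) leaves lambda^2 - 14·lambda + 48.
The quadratic factors as (lambda - 6)·(lambda - 8).
Eigenvalues: 6, 8, 11.

6, 8, 11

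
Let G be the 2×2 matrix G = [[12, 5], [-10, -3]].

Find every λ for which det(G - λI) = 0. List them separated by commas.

det(G - μI) = (12 - μ)(-3 - μ) - (5)·(-10) = μ^2 - 9μ + 14.
This factors as (μ - 2)·(μ - 7) = 0.
Eigenvalues: 2, 7.

2, 7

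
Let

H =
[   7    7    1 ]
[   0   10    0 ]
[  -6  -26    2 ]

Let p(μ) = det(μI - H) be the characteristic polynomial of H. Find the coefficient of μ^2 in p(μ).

-19

The coefficient of μ^2 of det(μI - H) is −trace(H).
trace(H) = (7) + (10) + (2) = 19, so the coefficient is -19.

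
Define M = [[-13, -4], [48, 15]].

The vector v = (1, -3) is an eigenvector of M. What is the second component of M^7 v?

3

First find the eigenvalue: Mv = (-1, 3) = -1·(1, -3), so λ = -1.
Then M^7 v = λ^7·v = (-1)^7·(1, -3) = -1·(1, -3) = (-1, 3).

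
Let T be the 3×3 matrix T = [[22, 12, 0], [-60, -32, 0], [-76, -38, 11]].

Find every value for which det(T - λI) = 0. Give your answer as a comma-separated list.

Compute the characteristic polynomial p(μ) = det(μI - T).
Expanding the 3×3 determinant: p(μ) = μ^3 - μ^2 - 94μ - 176.
Rational-root test: μ = -2 gives p(-2) = 0.
Dividing by (μ + 2) leaves μ^2 - 3μ - 88.
The quadratic factors as (μ + 8)·(μ - 11).
Eigenvalues: -8, -2, 11.

-8, -2, 11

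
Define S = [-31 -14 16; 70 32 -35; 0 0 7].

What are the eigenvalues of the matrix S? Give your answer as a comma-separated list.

-3, 4, 7

Set up det(μI - S) = 0.
Expanding the 3×3 determinant: p(μ) = μ^3 - 8μ^2 - 5μ + 84.
Try μ = 7: p(7) = 0, so 7 is a root.
Dividing by (μ - 7) leaves μ^2 - μ - 12.
The quadratic factors as (μ + 3)·(μ - 4).
Eigenvalues: -3, 4, 7.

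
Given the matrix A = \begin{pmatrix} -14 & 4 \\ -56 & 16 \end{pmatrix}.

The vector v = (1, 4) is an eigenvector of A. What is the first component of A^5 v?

First find the eigenvalue: Av = (2, 8) = 2·(1, 4), so λ = 2.
Then A^5 v = λ^5·v = 2^5·(1, 4) = 32·(1, 4) = (32, 128).

32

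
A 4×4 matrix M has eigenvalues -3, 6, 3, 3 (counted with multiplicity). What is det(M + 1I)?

-224

If M has eigenvalues -3, 6, 3, 3, then M + 1I has eigenvalues -2, 7, 4, 4.
det(M + 1I) = (-2) · (7) · (4) · (4) = -224.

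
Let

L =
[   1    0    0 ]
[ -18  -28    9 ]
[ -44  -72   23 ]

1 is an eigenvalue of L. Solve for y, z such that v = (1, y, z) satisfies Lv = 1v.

We need (L - 1I)v = 0.
L - 1I = [[0, 0, 0], [-18, -29, 9], [-44, -72, 22]].
Row 1: (0)·1 + (0)·y + (0)·z = 0
Row 2: (-18)·1 + (-29)·y + (9)·z = 0
Row 3: (-44)·1 + (-72)·y + (22)·z = 0
Solving gives y = 0, z = 2.
Check: L·(1, 0, 2) = (1, 0, 2) = 1·(1, 0, 2).

0, 2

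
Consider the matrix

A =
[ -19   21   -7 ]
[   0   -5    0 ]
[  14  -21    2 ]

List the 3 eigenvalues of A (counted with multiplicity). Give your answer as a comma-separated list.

-12, -5, -5

Compute the characteristic polynomial p(t) = det(tI - A).
Expanding the 3×3 determinant: p(t) = t^3 + 22t^2 + 145t + 300.
Since p(-5) = 0, t = -5 is a root.
Dividing by (t + 5) leaves t^2 + 17t + 60.
The quadratic factors as (t + 12)·(t + 5).
Eigenvalues: -12, -5, -5.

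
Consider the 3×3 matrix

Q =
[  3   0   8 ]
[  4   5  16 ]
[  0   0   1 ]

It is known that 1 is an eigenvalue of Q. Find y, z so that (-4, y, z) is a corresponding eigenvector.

We need (Q - 1I)v = 0.
Q - 1I = [[2, 0, 8], [4, 4, 16], [0, 0, 0]].
Row 1: (2)·-4 + (0)·y + (8)·z = 0
Row 2: (4)·-4 + (4)·y + (16)·z = 0
Row 3: (0)·-4 + (0)·y + (0)·z = 0
Solving gives y = 0, z = 1.
Check: Q·(-4, 0, 1) = (-4, 0, 1) = 1·(-4, 0, 1).

0, 1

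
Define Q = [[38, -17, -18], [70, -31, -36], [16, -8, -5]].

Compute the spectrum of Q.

-5, 3, 4

Set up det(tI - Q) = 0.
Expanding the 3×3 determinant: p(t) = t^3 - 2t^2 - 23t + 60.
Rational-root test: t = 3 gives p(3) = 0.
Dividing by (t - 3) leaves t^2 + t - 20.
The quadratic factors as (t + 5)·(t - 4).
Eigenvalues: -5, 3, 4.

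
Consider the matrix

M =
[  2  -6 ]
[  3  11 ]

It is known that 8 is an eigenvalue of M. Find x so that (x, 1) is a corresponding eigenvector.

-1

We need (M - 8I)v = 0.
M - 8I = [[-6, -6], [3, 3]].
Row 1: (-6)·x + (-6)·1 = 0
Row 2: (3)·x + (3)·1 = 0
Solving gives x = -1.
Check: M·(-1, 1) = (-8, 8) = 8·(-1, 1).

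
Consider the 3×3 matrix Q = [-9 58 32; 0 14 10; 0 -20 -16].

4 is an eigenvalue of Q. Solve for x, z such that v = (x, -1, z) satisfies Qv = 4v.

-2, 1

We need (Q - 4I)v = 0.
Q - 4I = [[-13, 58, 32], [0, 10, 10], [0, -20, -20]].
Row 1: (-13)·x + (58)·-1 + (32)·z = 0
Row 2: (0)·x + (10)·-1 + (10)·z = 0
Row 3: (0)·x + (-20)·-1 + (-20)·z = 0
Solving gives x = -2, z = 1.
Check: Q·(-2, -1, 1) = (-8, -4, 4) = 4·(-2, -1, 1).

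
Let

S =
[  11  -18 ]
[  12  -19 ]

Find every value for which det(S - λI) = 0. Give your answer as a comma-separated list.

-7, -1

det(S - μI) = (11 - μ)(-19 - μ) - (-18)·(12) = μ^2 + 8μ + 7.
This factors as (μ + 7)·(μ + 1) = 0.
Eigenvalues: -7, -1.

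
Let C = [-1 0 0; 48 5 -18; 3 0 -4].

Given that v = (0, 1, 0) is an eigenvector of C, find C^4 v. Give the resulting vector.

(0, 625, 0)

First find the eigenvalue: Cv = (0, 5, 0) = 5·(0, 1, 0), so λ = 5.
Then C^4 v = λ^4·v = 5^4·(0, 1, 0) = 625·(0, 1, 0) = (0, 625, 0).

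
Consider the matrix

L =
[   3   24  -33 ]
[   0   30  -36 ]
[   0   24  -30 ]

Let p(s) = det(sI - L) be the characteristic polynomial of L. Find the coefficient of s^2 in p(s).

-3

The coefficient of s^2 of det(sI - L) is −trace(L).
trace(L) = (3) + (30) + (-30) = 3, so the coefficient is -3.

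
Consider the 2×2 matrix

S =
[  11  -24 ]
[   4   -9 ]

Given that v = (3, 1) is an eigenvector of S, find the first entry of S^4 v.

First find the eigenvalue: Sv = (9, 3) = 3·(3, 1), so λ = 3.
Then S^4 v = λ^4·v = 3^4·(3, 1) = 81·(3, 1) = (243, 81).

243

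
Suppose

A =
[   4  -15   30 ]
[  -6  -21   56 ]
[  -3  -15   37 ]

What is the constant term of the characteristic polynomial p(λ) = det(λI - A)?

-252

p(0) = det(0·I − A) = det(−A) = (−1)^3·det(A).
det(A) = 252, so p(0) = -252.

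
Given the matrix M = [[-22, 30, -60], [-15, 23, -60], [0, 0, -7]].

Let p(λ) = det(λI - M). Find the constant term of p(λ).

p(λ) = λ^3 + 6λ^2 - 63λ - 392.
The constant term is -392.

-392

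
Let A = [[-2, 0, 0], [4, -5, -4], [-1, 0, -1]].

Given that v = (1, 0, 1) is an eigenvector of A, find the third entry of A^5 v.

First find the eigenvalue: Av = (-2, 0, -2) = -2·(1, 0, 1), so λ = -2.
Then A^5 v = λ^5·v = (-2)^5·(1, 0, 1) = -32·(1, 0, 1) = (-32, 0, -32).

-32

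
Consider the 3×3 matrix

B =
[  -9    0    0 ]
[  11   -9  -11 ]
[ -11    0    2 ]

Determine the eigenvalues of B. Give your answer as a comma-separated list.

-9, -9, 2

The characteristic polynomial is p(lambda) = det(lambda·I - B).
Cofactor expansion gives p(lambda) = lambda^3 + 16·lambda^2 + 45·lambda - 162.
Rational-root test: lambda = 2 gives p(2) = 0.
Dividing by (lambda - 2) leaves lambda^2 + 18·lambda + 81.
The quadratic factor is (lambda + 9)^2.
Eigenvalues: -9, -9, 2.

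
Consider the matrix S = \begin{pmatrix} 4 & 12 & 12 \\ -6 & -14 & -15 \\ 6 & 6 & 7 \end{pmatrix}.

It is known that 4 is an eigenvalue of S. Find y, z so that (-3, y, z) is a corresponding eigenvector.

We need (S - 4I)v = 0.
S - 4I = [[0, 12, 12], [-6, -18, -15], [6, 6, 3]].
Row 1: (0)·-3 + (12)·y + (12)·z = 0
Row 2: (-6)·-3 + (-18)·y + (-15)·z = 0
Row 3: (6)·-3 + (6)·y + (3)·z = 0
Solving gives y = 6, z = -6.
Check: S·(-3, 6, -6) = (-12, 24, -24) = 4·(-3, 6, -6).

6, -6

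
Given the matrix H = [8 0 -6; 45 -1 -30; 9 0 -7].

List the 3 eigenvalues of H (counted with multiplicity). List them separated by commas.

The characteristic polynomial is p(λ) = det(λI - H).
Expanding along the first row, p(λ) = λ^3 - 3λ - 2.
Try λ = -1: p(-1) = 0, so -1 is a root.
Factor out (λ + 1): p(λ) = (λ + 1)·(λ^2 - λ - 2).
The quadratic factors as (λ + 1)·(λ - 2).
Eigenvalues: -1, -1, 2.

-1, -1, 2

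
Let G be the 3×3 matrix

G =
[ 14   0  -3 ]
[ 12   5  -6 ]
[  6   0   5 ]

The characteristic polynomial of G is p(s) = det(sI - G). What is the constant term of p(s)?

-440

p(s) = s^3 - 24s^2 + 183s - 440.
The constant term is -440.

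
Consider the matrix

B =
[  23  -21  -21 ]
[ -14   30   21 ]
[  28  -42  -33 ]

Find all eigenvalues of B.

2, 9, 9

Set up det(λI - B) = 0.
Cofactor expansion gives p(λ) = λ^3 - 20λ^2 + 117λ - 162.
Since p(9) = 0, λ = 9 is a root.
Dividing by (λ - 9) leaves λ^2 - 11λ + 18.
The quadratic factors as (λ - 2)·(λ - 9).
Eigenvalues: 2, 9, 9.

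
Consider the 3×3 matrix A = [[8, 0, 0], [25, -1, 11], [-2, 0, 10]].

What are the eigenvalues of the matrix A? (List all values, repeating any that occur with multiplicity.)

Compute the characteristic polynomial p(r) = det(rI - A).
Expanding along the first row, p(r) = r^3 - 17r^2 + 62r + 80.
Try r = 8: p(8) = 0, so 8 is a root.
Factor out (r - 8): p(r) = (r - 8)·(r^2 - 9r - 10).
The quadratic factors as (r + 1)·(r - 10).
Eigenvalues: -1, 8, 10.

-1, 8, 10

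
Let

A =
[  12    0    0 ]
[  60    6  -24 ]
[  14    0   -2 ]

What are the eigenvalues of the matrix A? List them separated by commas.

Set up det(λI - A) = 0.
Expanding along the first row, p(λ) = λ^3 - 16λ^2 + 36λ + 144.
Rational-root test: λ = -2 gives p(-2) = 0.
Dividing by (λ + 2) leaves λ^2 - 18λ + 72.
The quadratic factors as (λ - 6)·(λ - 12).
Eigenvalues: -2, 6, 12.

-2, 6, 12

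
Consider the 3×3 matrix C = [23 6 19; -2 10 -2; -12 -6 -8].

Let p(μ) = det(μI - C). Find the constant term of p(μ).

p(μ) = μ^3 - 25μ^2 + 194μ - 440.
The constant term is -440.

-440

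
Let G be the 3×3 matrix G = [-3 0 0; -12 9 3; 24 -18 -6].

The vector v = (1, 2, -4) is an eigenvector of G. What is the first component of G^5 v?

-243

First find the eigenvalue: Gv = (-3, -6, 12) = -3·(1, 2, -4), so λ = -3.
Then G^5 v = λ^5·v = (-3)^5·(1, 2, -4) = -243·(1, 2, -4) = (-243, -486, 972).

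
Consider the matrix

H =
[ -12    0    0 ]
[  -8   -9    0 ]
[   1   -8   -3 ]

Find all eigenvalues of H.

-12, -9, -3

H is lower triangular, so its eigenvalues are the diagonal entries.
Diagonal: -12, -9, -3.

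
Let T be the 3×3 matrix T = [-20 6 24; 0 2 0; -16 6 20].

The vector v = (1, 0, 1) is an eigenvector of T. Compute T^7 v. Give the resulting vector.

(16384, 0, 16384)

First find the eigenvalue: Tv = (4, 0, 4) = 4·(1, 0, 1), so λ = 4.
Then T^7 v = λ^7·v = 4^7·(1, 0, 1) = 16384·(1, 0, 1) = (16384, 0, 16384).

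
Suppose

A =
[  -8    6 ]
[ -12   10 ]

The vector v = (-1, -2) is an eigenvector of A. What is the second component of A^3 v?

First find the eigenvalue: Av = (-4, -8) = 4·(-1, -2), so λ = 4.
Then A^3 v = λ^3·v = 4^3·(-1, -2) = 64·(-1, -2) = (-64, -128).

-128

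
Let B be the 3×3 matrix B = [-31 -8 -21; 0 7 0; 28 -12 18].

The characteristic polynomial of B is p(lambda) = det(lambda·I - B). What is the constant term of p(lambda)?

-210

p(lambda) = lambda^3 + 6·lambda^2 - 61·lambda - 210.
The constant term is -210.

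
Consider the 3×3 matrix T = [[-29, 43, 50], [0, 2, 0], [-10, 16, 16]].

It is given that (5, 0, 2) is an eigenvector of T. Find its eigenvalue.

-9

Compute Tv: T·(5, 0, 2) = (-45, 0, -18).
Since Tv = λv, compare component 1: -45 = λ·5, so λ = -9.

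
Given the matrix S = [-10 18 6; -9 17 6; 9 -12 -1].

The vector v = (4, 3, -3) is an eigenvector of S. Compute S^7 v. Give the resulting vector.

First find the eigenvalue: Sv = (-4, -3, 3) = -1·(4, 3, -3), so λ = -1.
Then S^7 v = λ^7·v = (-1)^7·(4, 3, -3) = -1·(4, 3, -3) = (-4, -3, 3).

(-4, -3, 3)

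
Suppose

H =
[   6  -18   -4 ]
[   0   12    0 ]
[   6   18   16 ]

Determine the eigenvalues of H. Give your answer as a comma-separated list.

Compute the characteristic polynomial p(μ) = det(μI - H).
Expanding the 3×3 determinant: p(μ) = μ^3 - 34μ^2 + 384μ - 1440.
Try μ = 10: p(10) = 0, so 10 is a root.
Factor out (μ - 10): p(μ) = (μ - 10)·(μ^2 - 24μ + 144).
The quadratic factor is (μ - 12)^2.
Eigenvalues: 10, 12, 12.

10, 12, 12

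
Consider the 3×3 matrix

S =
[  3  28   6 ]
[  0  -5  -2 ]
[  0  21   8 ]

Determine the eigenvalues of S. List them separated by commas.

1, 2, 3

Set up det(λI - S) = 0.
Expanding the 3×3 determinant: p(λ) = λ^3 - 6λ^2 + 11λ - 6.
Rational-root test: λ = 1 gives p(1) = 0.
Dividing by (λ - 1) leaves λ^2 - 5λ + 6.
The quadratic factors as (λ - 2)·(λ - 3).
Eigenvalues: 1, 2, 3.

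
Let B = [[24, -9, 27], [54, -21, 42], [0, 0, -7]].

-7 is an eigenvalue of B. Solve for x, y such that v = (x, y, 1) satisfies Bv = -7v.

We need (B + 7I)v = 0.
B + 7I = [[31, -9, 27], [54, -14, 42], [0, 0, 0]].
Row 1: (31)·x + (-9)·y + (27)·1 = 0
Row 2: (54)·x + (-14)·y + (42)·1 = 0
Row 3: (0)·x + (0)·y + (0)·1 = 0
Solving gives x = 0, y = 3.
Check: B·(0, 3, 1) = (0, -21, -7) = -7·(0, 3, 1).

0, 3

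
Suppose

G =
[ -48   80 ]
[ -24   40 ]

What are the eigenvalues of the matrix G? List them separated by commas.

-8, 0

det(G - tI) = (-48 - t)(40 - t) - (80)·(-24) = t^2 + 8t.
This factors as (t + 8)·t = 0.
Eigenvalues: -8, 0.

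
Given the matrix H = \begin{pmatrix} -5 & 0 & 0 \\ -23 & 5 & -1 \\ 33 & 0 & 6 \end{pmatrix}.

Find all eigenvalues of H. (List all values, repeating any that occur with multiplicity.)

-5, 5, 6

Compute the characteristic polynomial p(t) = det(tI - H).
Cofactor expansion gives p(t) = t^3 - 6t^2 - 25t + 150.
Since p(6) = 0, t = 6 is a root.
Dividing by (t - 6) leaves t^2 - 25.
The quadratic factors as (t + 5)·(t - 5).
Eigenvalues: -5, 5, 6.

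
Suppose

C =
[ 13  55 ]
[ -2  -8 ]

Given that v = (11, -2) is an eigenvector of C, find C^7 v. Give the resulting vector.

First find the eigenvalue: Cv = (33, -6) = 3·(11, -2), so λ = 3.
Then C^7 v = λ^7·v = 3^7·(11, -2) = 2187·(11, -2) = (24057, -4374).

(24057, -4374)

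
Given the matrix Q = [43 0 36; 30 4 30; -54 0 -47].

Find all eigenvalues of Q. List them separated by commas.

-11, 4, 7

Compute the characteristic polynomial p(μ) = det(μI - Q).
Cofactor expansion gives p(μ) = μ^3 - 93μ + 308.
Rational-root test: μ = 4 gives p(4) = 0.
Dividing by (μ - 4) leaves μ^2 + 4μ - 77.
The quadratic factors as (μ + 11)·(μ - 7).
Eigenvalues: -11, 4, 7.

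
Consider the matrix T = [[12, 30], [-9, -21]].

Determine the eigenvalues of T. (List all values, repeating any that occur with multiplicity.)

-6, -3

det(T - λI) = (12 - λ)(-21 - λ) - (30)·(-9) = λ^2 + 9λ + 18.
This factors as (λ + 6)·(λ + 3) = 0.
Eigenvalues: -6, -3.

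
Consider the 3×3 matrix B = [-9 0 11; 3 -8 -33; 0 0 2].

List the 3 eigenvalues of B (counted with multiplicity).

-9, -8, 2

The characteristic polynomial is p(λ) = det(λI - B).
Expanding the 3×3 determinant: p(λ) = λ^3 + 15λ^2 + 38λ - 144.
Since p(2) = 0, λ = 2 is a root.
Factor out (λ - 2): p(λ) = (λ - 2)·(λ^2 + 17λ + 72).
The quadratic factors as (λ + 9)·(λ + 8).
Eigenvalues: -9, -8, 2.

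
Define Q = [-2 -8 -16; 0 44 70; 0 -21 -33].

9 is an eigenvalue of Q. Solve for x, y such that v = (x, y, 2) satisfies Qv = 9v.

0, -4

We need (Q - 9I)v = 0.
Q - 9I = [[-11, -8, -16], [0, 35, 70], [0, -21, -42]].
Row 1: (-11)·x + (-8)·y + (-16)·2 = 0
Row 2: (0)·x + (35)·y + (70)·2 = 0
Row 3: (0)·x + (-21)·y + (-42)·2 = 0
Solving gives x = 0, y = -4.
Check: Q·(0, -4, 2) = (0, -36, 18) = 9·(0, -4, 2).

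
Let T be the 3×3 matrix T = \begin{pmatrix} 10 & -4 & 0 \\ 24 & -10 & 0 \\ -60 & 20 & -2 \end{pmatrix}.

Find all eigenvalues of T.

-2, -2, 2

Set up det(λI - T) = 0.
Expanding the 3×3 determinant: p(λ) = λ^3 + 2λ^2 - 4λ - 8.
Rational-root test: λ = -2 gives p(-2) = 0.
Factor out (λ + 2): p(λ) = (λ + 2)·(λ^2 - 4).
The quadratic factors as (λ + 2)·(λ - 2).
Eigenvalues: -2, -2, 2.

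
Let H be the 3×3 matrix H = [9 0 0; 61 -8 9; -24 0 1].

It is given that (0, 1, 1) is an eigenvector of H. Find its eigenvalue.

1

Compute Hv: H·(0, 1, 1) = (0, 1, 1).
Since Hv = λv, compare component 2: 1 = λ·1, so λ = 1.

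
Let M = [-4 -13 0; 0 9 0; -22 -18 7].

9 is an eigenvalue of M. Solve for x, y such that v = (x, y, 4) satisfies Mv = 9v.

-2, 2

We need (M - 9I)v = 0.
M - 9I = [[-13, -13, 0], [0, 0, 0], [-22, -18, -2]].
Row 1: (-13)·x + (-13)·y + (0)·4 = 0
Row 2: (0)·x + (0)·y + (0)·4 = 0
Row 3: (-22)·x + (-18)·y + (-2)·4 = 0
Solving gives x = -2, y = 2.
Check: M·(-2, 2, 4) = (-18, 18, 36) = 9·(-2, 2, 4).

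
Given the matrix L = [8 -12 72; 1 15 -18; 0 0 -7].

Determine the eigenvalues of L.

Compute the characteristic polynomial p(λ) = det(λI - L).
Cofactor expansion gives p(λ) = λ^3 - 16λ^2 - 29λ + 924.
Since p(11) = 0, λ = 11 is a root.
Dividing by (λ - 11) leaves λ^2 - 5λ - 84.
The quadratic factors as (λ + 7)·(λ - 12).
Eigenvalues: -7, 11, 12.

-7, 11, 12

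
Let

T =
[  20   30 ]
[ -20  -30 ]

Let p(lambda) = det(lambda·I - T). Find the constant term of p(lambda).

p(lambda) = lambda^2 + 10·lambda.
The constant term is 0.

0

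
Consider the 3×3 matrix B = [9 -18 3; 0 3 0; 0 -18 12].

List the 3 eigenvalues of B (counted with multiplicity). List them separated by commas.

3, 9, 12

The characteristic polynomial is p(λ) = det(λI - B).
Expanding the 3×3 determinant: p(λ) = λ^3 - 24λ^2 + 171λ - 324.
Since p(3) = 0, λ = 3 is a root.
Factor out (λ - 3): p(λ) = (λ - 3)·(λ^2 - 21λ + 108).
The quadratic factors as (λ - 9)·(λ - 12).
Eigenvalues: 3, 9, 12.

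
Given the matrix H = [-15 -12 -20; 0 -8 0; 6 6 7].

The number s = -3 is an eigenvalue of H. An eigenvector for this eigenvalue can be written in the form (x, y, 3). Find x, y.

We need (H + 3I)v = 0.
H + 3I = [[-12, -12, -20], [0, -5, 0], [6, 6, 10]].
Row 1: (-12)·x + (-12)·y + (-20)·3 = 0
Row 2: (0)·x + (-5)·y + (0)·3 = 0
Row 3: (6)·x + (6)·y + (10)·3 = 0
Solving gives x = -5, y = 0.
Check: H·(-5, 0, 3) = (15, 0, -9) = -3·(-5, 0, 3).

-5, 0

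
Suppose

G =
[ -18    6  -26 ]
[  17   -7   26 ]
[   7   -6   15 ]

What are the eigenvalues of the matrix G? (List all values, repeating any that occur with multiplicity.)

-11, -1, 2

Compute the characteristic polynomial p(λ) = det(λI - G).
Cofactor expansion gives p(λ) = λ^3 + 10λ^2 - 13λ - 22.
Rational-root test: λ = -1 gives p(-1) = 0.
Dividing by (λ + 1) leaves λ^2 + 9λ - 22.
The quadratic factors as (λ + 11)·(λ - 2).
Eigenvalues: -11, -1, 2.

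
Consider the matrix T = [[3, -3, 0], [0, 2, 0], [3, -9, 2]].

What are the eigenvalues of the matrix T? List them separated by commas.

2, 2, 3

Set up det(rI - T) = 0.
Cofactor expansion gives p(r) = r^3 - 7r^2 + 16r - 12.
Since p(2) = 0, r = 2 is a root.
Factor out (r - 2): p(r) = (r - 2)·(r^2 - 5r + 6).
The quadratic factors as (r - 2)·(r - 3).
Eigenvalues: 2, 2, 3.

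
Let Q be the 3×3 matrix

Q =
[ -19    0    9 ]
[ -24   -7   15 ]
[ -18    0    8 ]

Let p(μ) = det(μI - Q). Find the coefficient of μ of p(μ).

p(μ) = μ^3 + 18μ^2 + 87μ + 70.
The coefficient of μ is 87.

87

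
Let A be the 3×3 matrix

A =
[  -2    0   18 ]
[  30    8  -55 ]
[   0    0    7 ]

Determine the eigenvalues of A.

The characteristic polynomial is p(λ) = det(λI - A).
Cofactor expansion gives p(λ) = λ^3 - 13λ^2 + 26λ + 112.
Rational-root test: λ = 7 gives p(7) = 0.
Factor out (λ - 7): p(λ) = (λ - 7)·(λ^2 - 6λ - 16).
The quadratic factors as (λ + 2)·(λ - 8).
Eigenvalues: -2, 7, 8.

-2, 7, 8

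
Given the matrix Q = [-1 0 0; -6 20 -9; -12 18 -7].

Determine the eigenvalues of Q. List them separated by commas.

The characteristic polynomial is p(λ) = det(λI - Q).
Expanding the 3×3 determinant: p(λ) = λ^3 - 12λ^2 + 9λ + 22.
Rational-root test: λ = 2 gives p(2) = 0.
Dividing by (λ - 2) leaves λ^2 - 10λ - 11.
The quadratic factors as (λ + 1)·(λ - 11).
Eigenvalues: -1, 2, 11.

-1, 2, 11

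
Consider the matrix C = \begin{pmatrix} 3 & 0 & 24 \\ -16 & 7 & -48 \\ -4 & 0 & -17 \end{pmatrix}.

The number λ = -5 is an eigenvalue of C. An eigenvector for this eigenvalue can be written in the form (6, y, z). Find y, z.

We need (C + 5I)v = 0.
C + 5I = [[8, 0, 24], [-16, 12, -48], [-4, 0, -12]].
Row 1: (8)·6 + (0)·y + (24)·z = 0
Row 2: (-16)·6 + (12)·y + (-48)·z = 0
Row 3: (-4)·6 + (0)·y + (-12)·z = 0
Solving gives y = 0, z = -2.
Check: C·(6, 0, -2) = (-30, 0, 10) = -5·(6, 0, -2).

0, -2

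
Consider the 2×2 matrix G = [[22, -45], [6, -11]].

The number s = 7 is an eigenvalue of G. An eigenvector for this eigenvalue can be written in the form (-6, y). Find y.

-2

We need (G - 7I)v = 0.
G - 7I = [[15, -45], [6, -18]].
Row 1: (15)·-6 + (-45)·y = 0
Row 2: (6)·-6 + (-18)·y = 0
Solving gives y = -2.
Check: G·(-6, -2) = (-42, -14) = 7·(-6, -2).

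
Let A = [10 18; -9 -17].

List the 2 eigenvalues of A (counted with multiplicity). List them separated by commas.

-8, 1

det(A - λI) = (10 - λ)(-17 - λ) - (18)·(-9) = λ^2 + 7λ - 8.
This factors as (λ + 8)·(λ - 1) = 0.
Eigenvalues: -8, 1.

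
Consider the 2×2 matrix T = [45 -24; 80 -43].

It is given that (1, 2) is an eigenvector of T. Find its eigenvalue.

Compute Tv: T·(1, 2) = (-3, -6).
Since Tv = λv, compare component 1: -3 = λ·1, so λ = -3.

-3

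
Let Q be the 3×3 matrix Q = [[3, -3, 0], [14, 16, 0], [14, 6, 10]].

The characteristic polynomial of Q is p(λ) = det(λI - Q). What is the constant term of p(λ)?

p(λ) = λ^3 - 29λ^2 + 280λ - 900.
The constant term is -900.

-900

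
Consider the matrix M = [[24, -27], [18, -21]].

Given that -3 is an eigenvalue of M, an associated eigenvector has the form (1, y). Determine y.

1

We need (M + 3I)v = 0.
M + 3I = [[27, -27], [18, -18]].
Row 1: (27)·1 + (-27)·y = 0
Row 2: (18)·1 + (-18)·y = 0
Solving gives y = 1.
Check: M·(1, 1) = (-3, -3) = -3·(1, 1).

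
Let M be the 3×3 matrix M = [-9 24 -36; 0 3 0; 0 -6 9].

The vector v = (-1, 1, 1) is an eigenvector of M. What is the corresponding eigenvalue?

3

Compute Mv: M·(-1, 1, 1) = (-3, 3, 3).
Since Mv = λv, compare component 1: -3 = λ·-1, so λ = 3.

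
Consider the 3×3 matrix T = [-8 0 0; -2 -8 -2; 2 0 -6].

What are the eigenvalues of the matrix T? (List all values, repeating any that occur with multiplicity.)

-8, -8, -6

The characteristic polynomial is p(λ) = det(λI - T).
Cofactor expansion gives p(λ) = λ^3 + 22λ^2 + 160λ + 384.
Rational-root test: λ = -6 gives p(-6) = 0.
Dividing by (λ + 6) leaves λ^2 + 16λ + 64.
The quadratic factor is (λ + 8)^2.
Eigenvalues: -8, -8, -6.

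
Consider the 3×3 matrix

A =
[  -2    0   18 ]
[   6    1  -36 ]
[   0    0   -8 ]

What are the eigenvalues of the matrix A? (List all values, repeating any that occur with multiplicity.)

-8, -2, 1

The characteristic polynomial is p(λ) = det(λI - A).
Expanding along the first row, p(λ) = λ^3 + 9λ^2 + 6λ - 16.
Rational-root test: λ = 1 gives p(1) = 0.
Dividing by (λ - 1) leaves λ^2 + 10λ + 16.
The quadratic factors as (λ + 8)·(λ + 2).
Eigenvalues: -8, -2, 1.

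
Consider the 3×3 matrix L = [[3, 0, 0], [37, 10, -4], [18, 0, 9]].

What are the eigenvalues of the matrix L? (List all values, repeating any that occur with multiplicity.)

Set up det(tI - L) = 0.
Expanding along the first row, p(t) = t^3 - 22t^2 + 147t - 270.
Since p(3) = 0, t = 3 is a root.
Factor out (t - 3): p(t) = (t - 3)·(t^2 - 19t + 90).
The quadratic factors as (t - 9)·(t - 10).
Eigenvalues: 3, 9, 10.

3, 9, 10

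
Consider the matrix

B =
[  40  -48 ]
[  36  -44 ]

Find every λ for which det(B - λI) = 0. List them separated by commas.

det(B - tI) = (40 - t)(-44 - t) - (-48)·(36) = t^2 + 4t - 32.
This factors as (t + 8)·(t - 4) = 0.
Eigenvalues: -8, 4.

-8, 4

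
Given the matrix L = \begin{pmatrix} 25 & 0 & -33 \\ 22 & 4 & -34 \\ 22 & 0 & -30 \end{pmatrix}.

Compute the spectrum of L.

-8, 3, 4

Compute the characteristic polynomial p(λ) = det(λI - L).
Expanding the 3×3 determinant: p(λ) = λ^3 + λ^2 - 44λ + 96.
Try λ = 4: p(4) = 0, so 4 is a root.
Factor out (λ - 4): p(λ) = (λ - 4)·(λ^2 + 5λ - 24).
The quadratic factors as (λ + 8)·(λ - 3).
Eigenvalues: -8, 3, 4.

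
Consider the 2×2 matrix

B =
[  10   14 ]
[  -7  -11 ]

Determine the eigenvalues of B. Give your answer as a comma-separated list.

-4, 3

det(B - μI) = (10 - μ)(-11 - μ) - (14)·(-7) = μ^2 + μ - 12.
This factors as (μ + 4)·(μ - 3) = 0.
Eigenvalues: -4, 3.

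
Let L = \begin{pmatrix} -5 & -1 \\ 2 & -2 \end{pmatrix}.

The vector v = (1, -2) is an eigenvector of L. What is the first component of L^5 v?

-243

First find the eigenvalue: Lv = (-3, 6) = -3·(1, -2), so λ = -3.
Then L^5 v = λ^5·v = (-3)^5·(1, -2) = -243·(1, -2) = (-243, 486).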